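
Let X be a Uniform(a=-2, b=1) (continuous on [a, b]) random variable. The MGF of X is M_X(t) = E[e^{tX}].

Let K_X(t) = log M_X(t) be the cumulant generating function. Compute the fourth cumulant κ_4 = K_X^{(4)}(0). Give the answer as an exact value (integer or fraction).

κ_4 = K′′′′(0) = -27/40

M_X(t) = (e^(t) - e^(-2*t))/(3*t)
K_X(t) = log M_X(t) = -log(t) + log(e^(t) - e^(-2*t)) - log(3)
K′(t) = (t*e^(3*t) + 2*t - e^(3*t) + 1)/(t*e^(3*t) - t)
K′′(t) = (-9*t^2*e^(3*t) + e^(6*t) - 2*e^(3*t) + 1)/(t^2*e^(6*t) - 2*t^2*e^(3*t) + t^2)
K′′′(t) = (27*t^3*e^(6*t) + 27*t^3*e^(3*t) - 2*e^(9*t) + 6*e^(6*t) - 6*e^(3*t) + 2)/(t^3*e^(9*t) - 3*t^3*e^(6*t) + 3*t^3*e^(3*t) - t^3)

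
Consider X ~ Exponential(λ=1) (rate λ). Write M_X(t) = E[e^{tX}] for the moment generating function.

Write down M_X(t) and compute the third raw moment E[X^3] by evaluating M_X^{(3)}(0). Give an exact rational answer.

E[X^3] = M^(3)(0) = 6

M_X(t) = 1/(1 - t)
M^(3)(t) = 6/(t^4 - 4*t^3 + 6*t^2 - 4*t + 1)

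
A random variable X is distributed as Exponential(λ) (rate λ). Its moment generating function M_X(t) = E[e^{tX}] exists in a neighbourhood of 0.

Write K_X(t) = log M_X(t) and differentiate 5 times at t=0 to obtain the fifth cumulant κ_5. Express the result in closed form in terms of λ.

κ_5 = K′′′′′(0) = 24/λ^5

M_X(t) = λ/(λ - t)
K_X(t) = log M_X(t) = log(λ) - log(λ - t)
K′(t) = -1/(-λ + t)
K′′(t) = 1/(λ^2 - 2*λ*t + t^2)
K′′′(t) = -2/(-λ^3 + 3*λ^2*t - 3*λ*t^2 + t^3)
K′′′′(t) = 6/(λ^4 - 4*λ^3*t + 6*λ^2*t^2 - 4*λ*t^3 + t^4)
K′′′′′(t) = -24/(-λ^5 + 5*λ^4*t - 10*λ^3*t^2 + 10*λ^2*t^3 - 5*λ*t^4 + t^5)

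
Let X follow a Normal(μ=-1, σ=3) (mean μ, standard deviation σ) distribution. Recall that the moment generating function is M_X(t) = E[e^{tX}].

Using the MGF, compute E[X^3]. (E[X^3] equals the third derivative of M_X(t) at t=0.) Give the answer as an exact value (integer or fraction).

M_X(t) = e^(9*t^2/2 - t)
D^3[M](t) = (729*t^3*e^(9*t^2/2) - 243*t^2*e^(9*t^2/2) + 270*t*e^(9*t^2/2) - 28*e^(9*t^2/2))*e^(-t)

E[X^3] = D^3[M](0) = -28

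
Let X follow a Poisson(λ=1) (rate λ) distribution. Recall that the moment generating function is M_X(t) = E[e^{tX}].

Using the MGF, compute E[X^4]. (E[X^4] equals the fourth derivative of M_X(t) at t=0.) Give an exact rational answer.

E[X^4] = M′′′′(0) = 15

M_X(t) = e^(e^(t) - 1)
M′(t) = e^(-1)*e^(t)*e^(e^(t))
M′′(t) = (e^(2*t)*e^(e^(t)) + e^(t)*e^(e^(t)))*e^(-1)
M′′′(t) = (e^(3*t)*e^(e^(t)) + 3*e^(2*t)*e^(e^(t)) + e^(t)*e^(e^(t)))*e^(-1)
M′′′′(t) = (e^(4*t)*e^(e^(t)) + 6*e^(3*t)*e^(e^(t)) + 7*e^(2*t)*e^(e^(t)) + e^(t)*e^(e^(t)))*e^(-1)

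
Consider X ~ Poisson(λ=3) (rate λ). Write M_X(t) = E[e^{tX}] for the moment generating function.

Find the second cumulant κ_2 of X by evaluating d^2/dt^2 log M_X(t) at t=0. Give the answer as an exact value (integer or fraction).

κ_2 = K^(2)(0) = 3

M_X(t) = e^(3*e^(t) - 3)
K_X(t) = log M_X(t) = 3*e^(t) - 3
K^(2)(t) = 3*e^(t)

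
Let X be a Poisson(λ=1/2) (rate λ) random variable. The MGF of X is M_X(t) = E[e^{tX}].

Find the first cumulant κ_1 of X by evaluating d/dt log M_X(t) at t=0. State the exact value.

M_X(t) = e^(e^(t)/2 - 1/2)
K_X(t) = log M_X(t) = e^(t)/2 - 1/2
K′(t) = e^(t)/2

κ_1 = K′(0) = 1/2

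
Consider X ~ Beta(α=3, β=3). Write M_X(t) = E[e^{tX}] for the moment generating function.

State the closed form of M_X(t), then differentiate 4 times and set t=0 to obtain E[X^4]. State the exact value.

M_X(t) = ₁F₁(3; 6; t)
M^(4)(t) = 5*₁F₁(7; 10; t)/42

E[X^4] = M^(4)(0) = 5/42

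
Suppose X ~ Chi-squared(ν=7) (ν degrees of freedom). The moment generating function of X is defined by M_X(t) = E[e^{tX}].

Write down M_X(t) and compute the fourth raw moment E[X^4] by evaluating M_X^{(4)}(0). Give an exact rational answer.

E[X^4] = M^(4)(0) = 9009

M_X(t) = (1 - 2*t)^(-7/2)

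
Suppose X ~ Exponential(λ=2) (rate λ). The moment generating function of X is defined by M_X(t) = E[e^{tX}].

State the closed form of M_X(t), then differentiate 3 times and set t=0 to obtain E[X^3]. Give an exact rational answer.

E[X^3] = M^(3)(0) = 3/4

M_X(t) = 2/(2 - t)
M^(3)(t) = 12/(t^4 - 8*t^3 + 24*t^2 - 32*t + 16)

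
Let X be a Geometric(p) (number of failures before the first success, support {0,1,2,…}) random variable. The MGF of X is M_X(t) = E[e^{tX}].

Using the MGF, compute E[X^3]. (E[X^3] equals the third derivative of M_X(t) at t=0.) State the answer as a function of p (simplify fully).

E[X^3] = M^(3)(0) = -1 + 7/p - 12/p^2 + 6/p^3

M_X(t) = p/(-(1 - p)*e^(t) + 1)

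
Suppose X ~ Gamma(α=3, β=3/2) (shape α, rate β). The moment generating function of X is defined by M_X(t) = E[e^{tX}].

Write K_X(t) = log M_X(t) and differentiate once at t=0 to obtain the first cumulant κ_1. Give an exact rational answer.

M_X(t) = 27/(8*(3/2 - t)^3)
K_X(t) = log M_X(t) = -3*log(3/2 - t) - 3*log(2) + 3*log(3)
K′(t) = -6/(2*t - 3)

κ_1 = K′(0) = 2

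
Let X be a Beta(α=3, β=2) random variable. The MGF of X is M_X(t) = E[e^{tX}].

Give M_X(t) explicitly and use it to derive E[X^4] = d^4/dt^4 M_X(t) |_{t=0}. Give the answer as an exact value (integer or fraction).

M_X(t) = ₁F₁(3; 5; t)
M′(t) = 3*₁F₁(4; 6; t)/5
M′′(t) = 2*₁F₁(5; 7; t)/5
M′′′(t) = 2*₁F₁(6; 8; t)/7
M′′′′(t) = 3*₁F₁(7; 9; t)/14

E[X^4] = M′′′′(0) = 3/14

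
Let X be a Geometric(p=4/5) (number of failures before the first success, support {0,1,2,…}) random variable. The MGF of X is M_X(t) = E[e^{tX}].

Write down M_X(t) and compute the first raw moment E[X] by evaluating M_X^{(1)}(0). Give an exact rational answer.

M_X(t) = 4/(5*(1 - e^(t)/5))
dM/dt = 4*e^(t)/(e^(2*t) - 10*e^(t) + 25)

E[X] = dM/dt |_{t=0} = 1/4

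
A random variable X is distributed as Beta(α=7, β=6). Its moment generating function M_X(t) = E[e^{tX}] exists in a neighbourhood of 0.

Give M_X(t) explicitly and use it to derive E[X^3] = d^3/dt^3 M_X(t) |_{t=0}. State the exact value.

E[X^3] = D^3[M](0) = 12/65

M_X(t) = ₁F₁(7; 13; t)
D^3[M](t) = 12*₁F₁(10; 16; t)/65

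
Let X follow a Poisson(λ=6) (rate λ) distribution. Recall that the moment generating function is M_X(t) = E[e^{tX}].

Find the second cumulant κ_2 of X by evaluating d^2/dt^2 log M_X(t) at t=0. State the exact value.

κ_2 = d^2K/dt^2 |_{t=0} = 6

M_X(t) = e^(6*e^(t) - 6)
K_X(t) = log M_X(t) = 6*e^(t) - 6
dK/dt = 6*e^(t)
d^2K/dt^2 = 6*e^(t)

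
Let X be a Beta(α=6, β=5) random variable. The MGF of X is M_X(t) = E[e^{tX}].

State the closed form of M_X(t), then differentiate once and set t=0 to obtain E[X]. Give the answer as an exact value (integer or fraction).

E[X] = M′(0) = 6/11

M_X(t) = ₁F₁(6; 11; t)
M′(t) = 6*₁F₁(7; 12; t)/11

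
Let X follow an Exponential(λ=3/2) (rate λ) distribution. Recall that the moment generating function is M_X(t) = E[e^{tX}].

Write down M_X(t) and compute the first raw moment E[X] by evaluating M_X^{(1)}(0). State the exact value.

E[X] = dM/dt |_{t=0} = 2/3

M_X(t) = 3/(2*(3/2 - t))
dM/dt = 6/(4*t^2 - 12*t + 9)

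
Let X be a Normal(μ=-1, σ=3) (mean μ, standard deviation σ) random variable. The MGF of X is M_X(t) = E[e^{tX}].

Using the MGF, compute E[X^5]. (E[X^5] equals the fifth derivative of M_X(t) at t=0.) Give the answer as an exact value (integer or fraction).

E[X^5] = D^5[M](0) = -1306

M_X(t) = e^(9*t^2/2 - t)
D^5[M](t) = (59049*t^5*e^(9*t^2/2) - 32805*t^4*e^(9*t^2/2) + 72900*t^3*e^(9*t^2/2) - 22680*t^2*e^(9*t^2/2) + 13410*t*e^(9*t^2/2) - 1306*e^(9*t^2/2))*e^(-t)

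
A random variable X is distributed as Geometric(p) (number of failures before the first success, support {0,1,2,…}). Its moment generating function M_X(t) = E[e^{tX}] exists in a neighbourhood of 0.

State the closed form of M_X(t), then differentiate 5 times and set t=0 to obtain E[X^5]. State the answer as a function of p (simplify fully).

E[X^5] = M^(5)(0) = -1 + 31/p - 180/p^2 + 390/p^3 - 360/p^4 + 120/p^5

M_X(t) = p/(-(1 - p)*e^(t) + 1)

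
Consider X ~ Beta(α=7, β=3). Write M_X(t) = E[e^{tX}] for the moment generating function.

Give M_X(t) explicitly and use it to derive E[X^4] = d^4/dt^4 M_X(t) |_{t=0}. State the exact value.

M_X(t) = ₁F₁(7; 10; t)
M^(4)(t) = 42*₁F₁(11; 14; t)/143

E[X^4] = M^(4)(0) = 42/143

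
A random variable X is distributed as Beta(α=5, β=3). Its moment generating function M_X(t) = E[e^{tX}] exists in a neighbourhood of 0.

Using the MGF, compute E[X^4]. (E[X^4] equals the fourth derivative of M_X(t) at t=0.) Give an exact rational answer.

E[X^4] = M^(4)(0) = 7/33

M_X(t) = ₁F₁(5; 8; t)
M^(4)(t) = 7*₁F₁(9; 12; t)/33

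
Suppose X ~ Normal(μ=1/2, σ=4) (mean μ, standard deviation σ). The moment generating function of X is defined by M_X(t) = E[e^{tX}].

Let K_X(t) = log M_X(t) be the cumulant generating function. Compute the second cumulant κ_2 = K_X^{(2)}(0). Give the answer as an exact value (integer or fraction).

κ_2 = D^2[K](0) = 16

M_X(t) = e^(8*t^2 + t/2)
K_X(t) = log M_X(t) = 8*t^2 + t/2
D^2[K](t) = 16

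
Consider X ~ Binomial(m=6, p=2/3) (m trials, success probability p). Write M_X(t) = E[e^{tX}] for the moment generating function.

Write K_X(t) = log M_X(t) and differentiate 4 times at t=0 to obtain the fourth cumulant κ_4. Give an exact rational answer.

κ_4 = D^4[K](0) = -4/9

M_X(t) = (2*e^(t)/3 + 1/3)^6
K_X(t) = log M_X(t) = 6*log(2*e^(t)/3 + 1/3)
D^4[K](t) = (48*e^(3*t) - 96*e^(2*t) + 12*e^(t))/(16*e^(4*t) + 32*e^(3*t) + 24*e^(2*t) + 8*e^(t) + 1)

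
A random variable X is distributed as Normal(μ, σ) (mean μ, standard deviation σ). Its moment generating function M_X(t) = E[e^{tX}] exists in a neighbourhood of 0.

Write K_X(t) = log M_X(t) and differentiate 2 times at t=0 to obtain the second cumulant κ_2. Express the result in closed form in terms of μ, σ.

κ_2 = D^2[K](0) = σ^2

M_X(t) = e^(μ*t + σ^2*t^2/2)
K_X(t) = log M_X(t) = μ*t + σ^2*t^2/2
D^2[K](t) = σ^2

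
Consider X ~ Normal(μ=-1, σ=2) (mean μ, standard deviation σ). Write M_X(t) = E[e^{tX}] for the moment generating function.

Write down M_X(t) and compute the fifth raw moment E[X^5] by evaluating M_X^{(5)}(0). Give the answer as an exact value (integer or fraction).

M_X(t) = e^(2*t^2 - t)
D^5[M](t) = (1024*t^5*e^(2*t^2) - 1280*t^4*e^(2*t^2) + 3200*t^3*e^(2*t^2) - 2080*t^2*e^(2*t^2) + 1460*t*e^(2*t^2) - 281*e^(2*t^2))*e^(-t)

E[X^5] = D^5[M](0) = -281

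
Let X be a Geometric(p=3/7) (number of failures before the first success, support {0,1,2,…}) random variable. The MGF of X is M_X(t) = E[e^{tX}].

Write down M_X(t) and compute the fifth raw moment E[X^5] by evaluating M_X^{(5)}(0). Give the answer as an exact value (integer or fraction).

E[X^5] = D^5[M](0) = 135628/81

M_X(t) = 3/(7*(1 - 4*e^(t)/7))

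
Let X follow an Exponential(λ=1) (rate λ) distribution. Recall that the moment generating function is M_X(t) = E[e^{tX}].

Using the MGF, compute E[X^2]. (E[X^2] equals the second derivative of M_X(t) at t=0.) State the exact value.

M_X(t) = 1/(1 - t)
D^2[M](t) = -2/(t^3 - 3*t^2 + 3*t - 1)

E[X^2] = D^2[M](0) = 2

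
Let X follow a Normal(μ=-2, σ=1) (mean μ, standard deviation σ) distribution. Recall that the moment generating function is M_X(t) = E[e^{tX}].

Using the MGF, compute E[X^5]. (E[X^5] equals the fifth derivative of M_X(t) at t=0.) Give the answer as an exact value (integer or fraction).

E[X^5] = d^5M/dt^5 |_{t=0} = -142

M_X(t) = e^(t^2/2 - 2*t)
dM/dt = t*e^(-2*t)*e^(t^2/2) - 2*e^(-2*t)*e^(t^2/2)
d^2M/dt^2 = (t^2*e^(t^2/2) - 4*t*e^(t^2/2) + 5*e^(t^2/2))*e^(-2*t)
d^3M/dt^3 = (t^3*e^(t^2/2) - 6*t^2*e^(t^2/2) + 15*t*e^(t^2/2) - 14*e^(t^2/2))*e^(-2*t)
d^4M/dt^4 = (t^4*e^(t^2/2) - 8*t^3*e^(t^2/2) + 30*t^2*e^(t^2/2) - 56*t*e^(t^2/2) + 43*e^(t^2/2))*e^(-2*t)
d^5M/dt^5 = (t^5*e^(t^2/2) - 10*t^4*e^(t^2/2) + 50*t^3*e^(t^2/2) - 140*t^2*e^(t^2/2) + 215*t*e^(t^2/2) - 142*e^(t^2/2))*e^(-2*t)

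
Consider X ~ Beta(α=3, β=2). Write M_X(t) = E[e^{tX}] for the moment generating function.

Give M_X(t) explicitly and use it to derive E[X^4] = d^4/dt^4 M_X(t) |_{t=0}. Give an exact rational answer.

E[X^4] = d^4M/dt^4 |_{t=0} = 3/14

M_X(t) = ₁F₁(3; 5; t)
dM/dt = 3*₁F₁(4; 6; t)/5
d^2M/dt^2 = 2*₁F₁(5; 7; t)/5
d^3M/dt^3 = 2*₁F₁(6; 8; t)/7
d^4M/dt^4 = 3*₁F₁(7; 9; t)/14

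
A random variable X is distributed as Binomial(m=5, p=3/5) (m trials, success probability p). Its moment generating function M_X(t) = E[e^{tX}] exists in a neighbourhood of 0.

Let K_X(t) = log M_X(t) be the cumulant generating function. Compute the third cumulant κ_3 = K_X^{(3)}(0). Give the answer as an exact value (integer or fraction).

M_X(t) = (3*e^(t)/5 + 2/5)^5
K_X(t) = log M_X(t) = 5*log(3*e^(t)/5 + 2/5)
K^(3)(t) = (-90*e^(2*t) + 60*e^(t))/(27*e^(3*t) + 54*e^(2*t) + 36*e^(t) + 8)

κ_3 = K^(3)(0) = -6/25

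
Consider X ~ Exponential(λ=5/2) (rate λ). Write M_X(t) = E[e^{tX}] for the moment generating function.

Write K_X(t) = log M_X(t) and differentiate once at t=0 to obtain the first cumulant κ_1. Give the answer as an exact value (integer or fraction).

κ_1 = K′(0) = 2/5

M_X(t) = 5/(2*(5/2 - t))
K_X(t) = log M_X(t) = -log(5/2 - t) - log(2) + log(5)
K′(t) = -2/(2*t - 5)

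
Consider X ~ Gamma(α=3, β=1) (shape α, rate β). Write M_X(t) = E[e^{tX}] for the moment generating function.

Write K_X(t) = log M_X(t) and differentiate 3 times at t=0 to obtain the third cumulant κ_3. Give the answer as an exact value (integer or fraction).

κ_3 = d^3K/dt^3 |_{t=0} = 6

M_X(t) = (1 - t)^(-3)
K_X(t) = log M_X(t) = -3*log(1 - t)
dK/dt = -3/(t - 1)
d^2K/dt^2 = 3/(t^2 - 2*t + 1)
d^3K/dt^3 = -6/(t^3 - 3*t^2 + 3*t - 1)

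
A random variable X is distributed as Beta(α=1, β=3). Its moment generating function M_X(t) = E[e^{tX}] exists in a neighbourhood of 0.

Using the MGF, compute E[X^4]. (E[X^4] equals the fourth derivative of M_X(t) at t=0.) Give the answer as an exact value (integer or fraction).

M_X(t) = ₁F₁(1; 4; t)
M′(t) = ₁F₁(2; 5; t)/4
M′′(t) = ₁F₁(3; 6; t)/10
M′′′(t) = ₁F₁(4; 7; t)/20
M′′′′(t) = ₁F₁(5; 8; t)/35

E[X^4] = M′′′′(0) = 1/35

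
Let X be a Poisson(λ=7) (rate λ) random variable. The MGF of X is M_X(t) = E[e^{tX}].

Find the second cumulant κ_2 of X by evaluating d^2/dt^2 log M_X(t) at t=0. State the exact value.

M_X(t) = e^(7*e^(t) - 7)
K_X(t) = log M_X(t) = 7*e^(t) - 7
D^2[K](t) = 7*e^(t)

κ_2 = D^2[K](0) = 7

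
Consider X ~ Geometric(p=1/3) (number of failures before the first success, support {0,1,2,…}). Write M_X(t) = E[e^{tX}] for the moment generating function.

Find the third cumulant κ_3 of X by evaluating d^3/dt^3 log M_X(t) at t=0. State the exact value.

M_X(t) = 1/(3*(1 - 2*e^(t)/3))
K_X(t) = log M_X(t) = -log(1 - 2*e^(t)/3) - log(3)
K′(t) = -2*e^(t)/(2*e^(t) - 3)
K′′(t) = 6*e^(t)/(4*e^(2*t) - 12*e^(t) + 9)
K′′′(t) = (-12*e^(2*t) - 18*e^(t))/(8*e^(3*t) - 36*e^(2*t) + 54*e^(t) - 27)

κ_3 = K′′′(0) = 30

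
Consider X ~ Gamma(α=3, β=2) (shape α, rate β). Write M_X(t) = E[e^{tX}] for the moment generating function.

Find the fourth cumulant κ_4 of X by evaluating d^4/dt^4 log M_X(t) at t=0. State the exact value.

M_X(t) = 8/(2 - t)^3
K_X(t) = log M_X(t) = -3*log(2 - t) + 3*log(2)
dK/dt = -3/(t - 2)
d^2K/dt^2 = 3/(t^2 - 4*t + 4)
d^3K/dt^3 = -6/(t^3 - 6*t^2 + 12*t - 8)
d^4K/dt^4 = 18/(t^4 - 8*t^3 + 24*t^2 - 32*t + 16)

κ_4 = d^4K/dt^4 |_{t=0} = 9/8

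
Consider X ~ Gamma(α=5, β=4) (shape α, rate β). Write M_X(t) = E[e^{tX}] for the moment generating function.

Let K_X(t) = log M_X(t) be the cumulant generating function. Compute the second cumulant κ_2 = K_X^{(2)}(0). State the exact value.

κ_2 = K^(2)(0) = 5/16

M_X(t) = 1024/(4 - t)^5
K_X(t) = log M_X(t) = -5*log(4 - t) + 10*log(2)
K^(2)(t) = 5/(t^2 - 8*t + 16)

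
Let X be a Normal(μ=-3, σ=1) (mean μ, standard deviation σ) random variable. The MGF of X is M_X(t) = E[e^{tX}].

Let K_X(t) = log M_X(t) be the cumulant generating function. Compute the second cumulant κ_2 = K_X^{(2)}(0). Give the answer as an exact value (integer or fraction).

κ_2 = K^(2)(0) = 1

M_X(t) = e^(t^2/2 - 3*t)
K_X(t) = log M_X(t) = t^2/2 - 3*t
K^(2)(t) = 1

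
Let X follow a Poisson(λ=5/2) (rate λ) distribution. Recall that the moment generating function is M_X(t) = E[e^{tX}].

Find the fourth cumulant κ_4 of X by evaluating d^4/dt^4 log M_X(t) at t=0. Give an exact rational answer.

κ_4 = D^4[K](0) = 5/2

M_X(t) = e^(5*e^(t)/2 - 5/2)
K_X(t) = log M_X(t) = 5*e^(t)/2 - 5/2
D^4[K](t) = 5*e^(t)/2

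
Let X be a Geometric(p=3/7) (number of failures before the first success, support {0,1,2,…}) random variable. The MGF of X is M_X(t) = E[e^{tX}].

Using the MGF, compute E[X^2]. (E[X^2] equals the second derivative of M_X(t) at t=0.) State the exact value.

E[X^2] = D^2[M](0) = 44/9

M_X(t) = 3/(7*(1 - 4*e^(t)/7))
D^2[M](t) = (-48*e^(2*t) - 84*e^(t))/(64*e^(3*t) - 336*e^(2*t) + 588*e^(t) - 343)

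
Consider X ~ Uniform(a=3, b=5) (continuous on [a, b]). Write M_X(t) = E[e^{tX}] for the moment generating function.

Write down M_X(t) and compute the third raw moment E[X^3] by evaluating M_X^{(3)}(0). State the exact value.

E[X^3] = D^3[M](0) = 68

M_X(t) = (e^(5*t) - e^(3*t))/(2*t)
D^3[M](t) = (125*t^3*e^(5*t) - 27*t^3*e^(3*t) - 75*t^2*e^(5*t) + 27*t^2*e^(3*t) + 30*t*e^(5*t) - 18*t*e^(3*t) - 6*e^(5*t) + 6*e^(3*t))/(2*t^4)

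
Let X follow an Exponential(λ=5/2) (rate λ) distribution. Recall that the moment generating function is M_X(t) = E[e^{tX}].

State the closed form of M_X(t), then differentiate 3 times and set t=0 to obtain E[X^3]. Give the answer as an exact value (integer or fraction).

M_X(t) = 5/(2*(5/2 - t))
M′(t) = 10/(4*t^2 - 20*t + 25)
M′′(t) = -40/(8*t^3 - 60*t^2 + 150*t - 125)
M′′′(t) = 240/(16*t^4 - 160*t^3 + 600*t^2 - 1000*t + 625)

E[X^3] = M′′′(0) = 48/125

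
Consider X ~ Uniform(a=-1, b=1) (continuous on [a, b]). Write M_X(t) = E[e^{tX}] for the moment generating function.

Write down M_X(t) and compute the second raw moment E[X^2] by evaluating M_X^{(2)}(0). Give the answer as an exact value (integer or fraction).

E[X^2] = d^2M/dt^2 |_{t=0} = 1/3

M_X(t) = (e^(t) - e^(-t))/(2*t)
dM/dt = (t*e^(2*t) + t - e^(2*t) + 1)*e^(-t)/(2*t^2)
d^2M/dt^2 = (t^2*e^(2*t) - t^2 - 2*t*e^(2*t) - 2*t + 2*e^(2*t) - 2)*e^(-t)/(2*t^3)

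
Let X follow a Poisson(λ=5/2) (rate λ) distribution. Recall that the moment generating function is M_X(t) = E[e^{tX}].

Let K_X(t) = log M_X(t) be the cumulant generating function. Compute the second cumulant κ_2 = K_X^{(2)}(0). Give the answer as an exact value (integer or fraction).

M_X(t) = e^(5*e^(t)/2 - 5/2)
K_X(t) = log M_X(t) = 5*e^(t)/2 - 5/2
D^2[K](t) = 5*e^(t)/2

κ_2 = D^2[K](0) = 5/2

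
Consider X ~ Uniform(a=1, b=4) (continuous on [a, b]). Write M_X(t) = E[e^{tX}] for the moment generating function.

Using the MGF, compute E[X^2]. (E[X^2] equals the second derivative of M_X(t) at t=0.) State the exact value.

E[X^2] = D^2[M](0) = 7

M_X(t) = (e^(4*t) - e^(t))/(3*t)
D^2[M](t) = (16*t^2*e^(4*t) - t^2*e^(t) - 8*t*e^(4*t) + 2*t*e^(t) + 2*e^(4*t) - 2*e^(t))/(3*t^3)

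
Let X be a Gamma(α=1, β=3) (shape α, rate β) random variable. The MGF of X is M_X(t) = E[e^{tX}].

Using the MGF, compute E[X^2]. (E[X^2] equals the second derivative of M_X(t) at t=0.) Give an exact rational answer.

E[X^2] = D^2[M](0) = 2/9

M_X(t) = 3/(3 - t)
D^2[M](t) = -6/(t^3 - 9*t^2 + 27*t - 27)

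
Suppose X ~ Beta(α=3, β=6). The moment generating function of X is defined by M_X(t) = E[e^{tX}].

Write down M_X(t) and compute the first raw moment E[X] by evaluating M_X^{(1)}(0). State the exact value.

E[X] = M′(0) = 1/3

M_X(t) = ₁F₁(3; 9; t)
M′(t) = ₁F₁(4; 10; t)/3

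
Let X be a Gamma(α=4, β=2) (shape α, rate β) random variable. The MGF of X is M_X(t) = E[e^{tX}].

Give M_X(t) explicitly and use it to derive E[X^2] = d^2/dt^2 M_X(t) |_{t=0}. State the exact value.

E[X^2] = d^2M/dt^2 |_{t=0} = 5

M_X(t) = 16/(2 - t)^4
dM/dt = -64/(t^5 - 10*t^4 + 40*t^3 - 80*t^2 + 80*t - 32)
d^2M/dt^2 = 320/(t^6 - 12*t^5 + 60*t^4 - 160*t^3 + 240*t^2 - 192*t + 64)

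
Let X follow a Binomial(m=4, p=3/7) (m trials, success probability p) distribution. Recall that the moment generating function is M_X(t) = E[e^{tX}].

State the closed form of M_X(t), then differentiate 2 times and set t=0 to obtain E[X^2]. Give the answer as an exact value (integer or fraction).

M_X(t) = (3*e^(t)/7 + 4/7)^4
M′(t) = 324*e^(4*t)/2401 + 1296*e^(3*t)/2401 + 1728*e^(2*t)/2401 + 768*e^(t)/2401
M′′(t) = 1296*e^(4*t)/2401 + 3888*e^(3*t)/2401 + 3456*e^(2*t)/2401 + 768*e^(t)/2401

E[X^2] = M′′(0) = 192/49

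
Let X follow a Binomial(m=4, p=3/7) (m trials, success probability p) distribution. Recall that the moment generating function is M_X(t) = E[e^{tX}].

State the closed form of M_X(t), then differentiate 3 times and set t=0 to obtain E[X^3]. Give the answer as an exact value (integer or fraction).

M_X(t) = (3*e^(t)/7 + 4/7)^4
D^3[M](t) = 5184*e^(4*t)/2401 + 11664*e^(3*t)/2401 + 6912*e^(2*t)/2401 + 768*e^(t)/2401

E[X^3] = D^3[M](0) = 3504/343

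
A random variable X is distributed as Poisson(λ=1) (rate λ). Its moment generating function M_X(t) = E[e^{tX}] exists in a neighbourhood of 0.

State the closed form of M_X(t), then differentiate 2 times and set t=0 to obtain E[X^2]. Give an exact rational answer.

M_X(t) = e^(e^(t) - 1)
M′(t) = e^(-1)*e^(t)*e^(e^(t))
M′′(t) = (e^(2*t)*e^(e^(t)) + e^(t)*e^(e^(t)))*e^(-1)

E[X^2] = M′′(0) = 2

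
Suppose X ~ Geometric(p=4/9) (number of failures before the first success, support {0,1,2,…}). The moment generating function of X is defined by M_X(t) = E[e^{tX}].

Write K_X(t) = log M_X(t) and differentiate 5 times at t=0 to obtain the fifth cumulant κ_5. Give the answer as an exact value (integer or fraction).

M_X(t) = 4/(9*(1 - 5*e^(t)/9))
K_X(t) = log M_X(t) = -log(1 - 5*e^(t)/9) - 2*log(3) + 2*log(2)
K′(t) = -5*e^(t)/(5*e^(t) - 9)
K′′(t) = 45*e^(t)/(25*e^(2*t) - 90*e^(t) + 81)
K′′′(t) = (-225*e^(2*t) - 405*e^(t))/(125*e^(3*t) - 675*e^(2*t) + 1215*e^(t) - 729)
K′′′′(t) = (1125*e^(3*t) + 8100*e^(2*t) + 3645*e^(t))/(625*e^(4*t) - 4500*e^(3*t) + 12150*e^(2*t) - 14580*e^(t) + 6561)
K′′′′′(t) = (-5625*e^(4*t) - 111375*e^(3*t) - 200475*e^(2*t) - 32805*e^(t))/(3125*e^(5*t) - 28125*e^(4*t) + 101250*e^(3*t) - 182250*e^(2*t) + 164025*e^(t) - 59049)

κ_5 = K′′′′′(0) = 43785/128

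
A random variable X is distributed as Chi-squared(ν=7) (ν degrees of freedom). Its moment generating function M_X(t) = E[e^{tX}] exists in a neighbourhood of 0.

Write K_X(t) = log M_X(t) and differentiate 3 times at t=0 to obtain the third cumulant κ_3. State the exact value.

M_X(t) = (1 - 2*t)^(-7/2)
K_X(t) = log M_X(t) = -7*log(1 - 2*t)/2
K′(t) = -7/(2*t - 1)
K′′(t) = 14/(4*t^2 - 4*t + 1)
K′′′(t) = -56/(8*t^3 - 12*t^2 + 6*t - 1)

κ_3 = K′′′(0) = 56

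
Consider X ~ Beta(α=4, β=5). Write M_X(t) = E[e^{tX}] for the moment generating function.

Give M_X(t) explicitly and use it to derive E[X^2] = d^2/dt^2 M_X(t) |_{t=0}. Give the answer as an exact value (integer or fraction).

M_X(t) = ₁F₁(4; 9; t)
M^(2)(t) = 2*₁F₁(6; 11; t)/9

E[X^2] = M^(2)(0) = 2/9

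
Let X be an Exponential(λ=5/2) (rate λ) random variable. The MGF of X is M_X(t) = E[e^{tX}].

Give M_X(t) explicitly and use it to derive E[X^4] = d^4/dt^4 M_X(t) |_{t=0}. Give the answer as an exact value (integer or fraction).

M_X(t) = 5/(2*(5/2 - t))
D^4[M](t) = -1920/(32*t^5 - 400*t^4 + 2000*t^3 - 5000*t^2 + 6250*t - 3125)

E[X^4] = D^4[M](0) = 384/625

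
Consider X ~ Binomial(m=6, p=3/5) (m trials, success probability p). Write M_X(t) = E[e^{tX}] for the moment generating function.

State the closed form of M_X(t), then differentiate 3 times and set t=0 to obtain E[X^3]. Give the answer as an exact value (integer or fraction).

M_X(t) = (3*e^(t)/5 + 2/5)^6
M^(3)(t) = 157464*e^(6*t)/15625 + 2916*e^(5*t)/125 + 62208*e^(4*t)/3125 + 23328*e^(3*t)/3125 + 3456*e^(2*t)/3125 + 576*e^(t)/15625

E[X^3] = M^(3)(0) = 1548/25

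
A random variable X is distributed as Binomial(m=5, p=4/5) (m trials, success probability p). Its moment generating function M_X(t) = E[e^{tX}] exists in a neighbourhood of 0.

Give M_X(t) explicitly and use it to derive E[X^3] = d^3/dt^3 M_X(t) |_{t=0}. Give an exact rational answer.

M_X(t) = (4*e^(t)/5 + 1/5)^5
dM/dt = 1024*e^(5*t)/625 + 1024*e^(4*t)/625 + 384*e^(3*t)/625 + 64*e^(2*t)/625 + 4*e^(t)/625
d^2M/dt^2 = 1024*e^(5*t)/125 + 4096*e^(4*t)/625 + 1152*e^(3*t)/625 + 128*e^(2*t)/625 + 4*e^(t)/625
d^3M/dt^3 = 1024*e^(5*t)/25 + 16384*e^(4*t)/625 + 3456*e^(3*t)/625 + 256*e^(2*t)/625 + 4*e^(t)/625

E[X^3] = d^3M/dt^3 |_{t=0} = 1828/25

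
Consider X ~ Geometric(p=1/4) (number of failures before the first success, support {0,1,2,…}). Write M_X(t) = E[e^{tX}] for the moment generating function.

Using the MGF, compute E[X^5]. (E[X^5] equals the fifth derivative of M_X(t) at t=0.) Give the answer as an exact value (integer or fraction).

M_X(t) = 1/(4*(1 - 3*e^(t)/4))

E[X^5] = D^5[M](0) = 52923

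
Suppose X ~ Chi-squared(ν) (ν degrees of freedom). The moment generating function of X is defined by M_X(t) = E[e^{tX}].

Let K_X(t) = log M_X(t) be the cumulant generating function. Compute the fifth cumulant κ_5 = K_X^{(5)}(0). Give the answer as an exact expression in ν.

κ_5 = K^(5)(0) = 384*ν

M_X(t) = (1 - 2*t)^(-ν/2)
K_X(t) = log M_X(t) = -ν*log(1 - 2*t)/2
K^(5)(t) = -384*ν/(32*t^5 - 80*t^4 + 80*t^3 - 40*t^2 + 10*t - 1)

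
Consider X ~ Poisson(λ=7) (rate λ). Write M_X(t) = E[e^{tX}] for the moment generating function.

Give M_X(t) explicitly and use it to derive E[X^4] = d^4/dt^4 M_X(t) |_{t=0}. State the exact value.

M_X(t) = e^(7*e^(t) - 7)
M^(4)(t) = (2401*e^(4*t)*e^(7*e^(t)) + 2058*e^(3*t)*e^(7*e^(t)) + 343*e^(2*t)*e^(7*e^(t)) + 7*e^(t)*e^(7*e^(t)))*e^(-7)

E[X^4] = M^(4)(0) = 4809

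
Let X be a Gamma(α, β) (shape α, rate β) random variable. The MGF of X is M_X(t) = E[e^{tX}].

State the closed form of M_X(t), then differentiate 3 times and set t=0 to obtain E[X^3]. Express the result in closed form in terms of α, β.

M_X(t) = (β/(β - t))^α
dM/dt = -α*β^α*(1/(β - t))^α/(-β + t)
d^2M/dt^2 = (α^2*β^α*(1/(β - t))^α + α*β^α*(1/(β - t))^α)/(β^2 - 2*β*t + t^2)
d^3M/dt^3 = (-α^3*β^α*(1/(β - t))^α - 3*α^2*β^α*(1/(β - t))^α - 2*α*β^α*(1/(β - t))^α)/(-β^3 + 3*β^2*t - 3*β*t^2 + t^3)

E[X^3] = d^3M/dt^3 |_{t=0} = α*(α^2 + 3*α + 2)/β^3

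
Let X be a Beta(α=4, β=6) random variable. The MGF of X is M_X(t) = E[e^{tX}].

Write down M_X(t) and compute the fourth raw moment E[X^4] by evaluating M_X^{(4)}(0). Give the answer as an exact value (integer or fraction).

M_X(t) = ₁F₁(4; 10; t)
dM/dt = 2*₁F₁(5; 11; t)/5
d^2M/dt^2 = 2*₁F₁(6; 12; t)/11
d^3M/dt^3 = ₁F₁(7; 13; t)/11
d^4M/dt^4 = 7*₁F₁(8; 14; t)/143

E[X^4] = d^4M/dt^4 |_{t=0} = 7/143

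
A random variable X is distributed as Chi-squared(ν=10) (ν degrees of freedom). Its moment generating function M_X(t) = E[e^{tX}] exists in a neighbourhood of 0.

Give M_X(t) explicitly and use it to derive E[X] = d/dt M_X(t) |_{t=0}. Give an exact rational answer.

E[X] = M′(0) = 10

M_X(t) = (1 - 2*t)^(-5)
M′(t) = 10/(64*t^6 - 192*t^5 + 240*t^4 - 160*t^3 + 60*t^2 - 12*t + 1)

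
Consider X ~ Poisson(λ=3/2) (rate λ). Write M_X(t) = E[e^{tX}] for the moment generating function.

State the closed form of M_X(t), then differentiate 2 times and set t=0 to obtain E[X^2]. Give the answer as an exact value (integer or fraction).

E[X^2] = M^(2)(0) = 15/4

M_X(t) = e^(3*e^(t)/2 - 3/2)
M^(2)(t) = (9*e^(2*t)*e^(3*e^(t)/2) + 6*e^(t)*e^(3*e^(t)/2))*e^(-3/2)/4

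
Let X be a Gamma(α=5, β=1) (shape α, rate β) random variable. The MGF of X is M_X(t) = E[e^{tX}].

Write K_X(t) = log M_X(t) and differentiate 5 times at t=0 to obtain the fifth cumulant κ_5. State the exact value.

κ_5 = D^5[K](0) = 120

M_X(t) = (1 - t)^(-5)
K_X(t) = log M_X(t) = -5*log(1 - t)
D^5[K](t) = -120/(t^5 - 5*t^4 + 10*t^3 - 10*t^2 + 5*t - 1)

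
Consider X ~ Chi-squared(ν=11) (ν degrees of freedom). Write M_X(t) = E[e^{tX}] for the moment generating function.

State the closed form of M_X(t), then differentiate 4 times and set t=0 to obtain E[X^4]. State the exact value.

M_X(t) = (1 - 2*t)^(-11/2)
dM/dt = 11/(64*t^6*√(1 - 2*t) - 192*t^5*√(1 - 2*t) + 240*t^4*√(1 - 2*t) - 160*t^3*√(1 - 2*t) + 60*t^2*√(1 - 2*t) - 12*t*√(1 - 2*t) + √(1 - 2*t))
d^2M/dt^2 = -143/(128*t^7*√(1 - 2*t) - 448*t^6*√(1 - 2*t) + 672*t^5*√(1 - 2*t) - 560*t^4*√(1 - 2*t) + 280*t^3*√(1 - 2*t) - 84*t^2*√(1 - 2*t) + 14*t*√(1 - 2*t) - √(1 - 2*t))

E[X^4] = d^4M/dt^4 |_{t=0} = 36465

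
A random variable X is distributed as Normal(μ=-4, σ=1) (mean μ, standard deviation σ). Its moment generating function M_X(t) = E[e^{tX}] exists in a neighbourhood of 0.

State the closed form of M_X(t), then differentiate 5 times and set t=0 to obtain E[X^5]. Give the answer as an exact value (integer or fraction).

E[X^5] = M^(5)(0) = -1724

M_X(t) = e^(t^2/2 - 4*t)
M^(5)(t) = (t^5*e^(t^2/2) - 20*t^4*e^(t^2/2) + 170*t^3*e^(t^2/2) - 760*t^2*e^(t^2/2) + 1775*t*e^(t^2/2) - 1724*e^(t^2/2))*e^(-4*t)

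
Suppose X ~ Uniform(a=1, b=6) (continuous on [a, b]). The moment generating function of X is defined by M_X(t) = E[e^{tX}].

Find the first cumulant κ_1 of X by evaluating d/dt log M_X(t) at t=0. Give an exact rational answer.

M_X(t) = (e^(6*t) - e^(t))/(5*t)
K_X(t) = log M_X(t) = -log(t) + log(e^(6*t) - e^(t)) - log(5)
D[K](t) = (6*t*e^(5*t) - t - e^(5*t) + 1)/(t*e^(5*t) - t)

κ_1 = D[K](0) = 7/2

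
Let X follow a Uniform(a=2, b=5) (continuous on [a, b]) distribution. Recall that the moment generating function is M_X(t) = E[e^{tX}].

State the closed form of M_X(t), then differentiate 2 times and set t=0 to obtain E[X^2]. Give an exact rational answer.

M_X(t) = (e^(5*t) - e^(2*t))/(3*t)
M^(2)(t) = (25*t^2*e^(5*t) - 4*t^2*e^(2*t) - 10*t*e^(5*t) + 4*t*e^(2*t) + 2*e^(5*t) - 2*e^(2*t))/(3*t^3)

E[X^2] = M^(2)(0) = 13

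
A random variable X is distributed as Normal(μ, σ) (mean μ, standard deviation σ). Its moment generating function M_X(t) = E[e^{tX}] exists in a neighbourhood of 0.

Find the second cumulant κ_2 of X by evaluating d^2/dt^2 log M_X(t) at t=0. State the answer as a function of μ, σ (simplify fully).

M_X(t) = e^(μ*t + σ^2*t^2/2)
K_X(t) = log M_X(t) = μ*t + σ^2*t^2/2
K^(2)(t) = σ^2

κ_2 = K^(2)(0) = σ^2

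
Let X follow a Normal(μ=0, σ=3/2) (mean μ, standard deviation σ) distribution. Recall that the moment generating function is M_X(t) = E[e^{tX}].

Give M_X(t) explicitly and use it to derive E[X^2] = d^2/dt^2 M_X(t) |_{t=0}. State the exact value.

M_X(t) = e^(9*t^2/8)
M^(2)(t) = 81*t^2*e^(9*t^2/8)/16 + 9*e^(9*t^2/8)/4

E[X^2] = M^(2)(0) = 9/4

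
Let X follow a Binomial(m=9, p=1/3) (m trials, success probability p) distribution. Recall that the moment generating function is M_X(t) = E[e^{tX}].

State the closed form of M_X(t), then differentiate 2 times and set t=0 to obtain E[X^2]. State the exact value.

M_X(t) = (e^(t)/3 + 2/3)^9

E[X^2] = M^(2)(0) = 11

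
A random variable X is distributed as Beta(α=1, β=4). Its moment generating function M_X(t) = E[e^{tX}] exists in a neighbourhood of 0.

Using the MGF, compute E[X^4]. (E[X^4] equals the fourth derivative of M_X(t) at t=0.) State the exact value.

M_X(t) = ₁F₁(1; 5; t)
dM/dt = ₁F₁(2; 6; t)/5
d^2M/dt^2 = ₁F₁(3; 7; t)/15
d^3M/dt^3 = ₁F₁(4; 8; t)/35
d^4M/dt^4 = ₁F₁(5; 9; t)/70

E[X^4] = d^4M/dt^4 |_{t=0} = 1/70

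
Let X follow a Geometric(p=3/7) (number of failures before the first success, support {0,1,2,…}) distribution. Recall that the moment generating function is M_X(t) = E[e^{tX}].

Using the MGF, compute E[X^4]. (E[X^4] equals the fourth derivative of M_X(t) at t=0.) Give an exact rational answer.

E[X^4] = D^4[M](0) = 5060/27

M_X(t) = 3/(7*(1 - 4*e^(t)/7))
D^4[M](t) = (-768*e^(4*t) - 14784*e^(3*t) - 25872*e^(2*t) - 4116*e^(t))/(1024*e^(5*t) - 8960*e^(4*t) + 31360*e^(3*t) - 54880*e^(2*t) + 48020*e^(t) - 16807)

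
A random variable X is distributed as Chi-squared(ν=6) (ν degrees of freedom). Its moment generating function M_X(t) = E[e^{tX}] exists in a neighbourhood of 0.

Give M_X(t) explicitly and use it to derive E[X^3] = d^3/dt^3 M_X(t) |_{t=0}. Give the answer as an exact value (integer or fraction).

M_X(t) = (1 - 2*t)^(-3)
D^3[M](t) = 480/(64*t^6 - 192*t^5 + 240*t^4 - 160*t^3 + 60*t^2 - 12*t + 1)

E[X^3] = D^3[M](0) = 480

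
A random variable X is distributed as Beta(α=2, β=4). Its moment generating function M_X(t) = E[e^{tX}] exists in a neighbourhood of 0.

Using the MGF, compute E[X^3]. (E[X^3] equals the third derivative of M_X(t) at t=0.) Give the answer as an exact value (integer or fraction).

E[X^3] = M^(3)(0) = 1/14

M_X(t) = ₁F₁(2; 6; t)
M^(3)(t) = ₁F₁(5; 9; t)/14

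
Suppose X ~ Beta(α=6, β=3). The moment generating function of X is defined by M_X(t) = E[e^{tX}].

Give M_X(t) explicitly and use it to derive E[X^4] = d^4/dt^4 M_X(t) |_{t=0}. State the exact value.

E[X^4] = d^4M/dt^4 |_{t=0} = 14/55

M_X(t) = ₁F₁(6; 9; t)
dM/dt = 2*₁F₁(7; 10; t)/3
d^2M/dt^2 = 7*₁F₁(8; 11; t)/15
d^3M/dt^3 = 56*₁F₁(9; 12; t)/165
d^4M/dt^4 = 14*₁F₁(10; 13; t)/55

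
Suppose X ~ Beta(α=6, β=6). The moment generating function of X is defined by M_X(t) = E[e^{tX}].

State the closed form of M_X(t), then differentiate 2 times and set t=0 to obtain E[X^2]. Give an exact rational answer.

M_X(t) = ₁F₁(6; 12; t)
M^(2)(t) = 7*₁F₁(8; 14; t)/26

E[X^2] = M^(2)(0) = 7/26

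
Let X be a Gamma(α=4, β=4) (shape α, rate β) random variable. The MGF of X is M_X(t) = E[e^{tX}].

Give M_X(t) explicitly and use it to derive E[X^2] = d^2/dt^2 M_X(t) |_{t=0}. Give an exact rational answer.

M_X(t) = 256/(4 - t)^4
D^2[M](t) = 5120/(t^6 - 24*t^5 + 240*t^4 - 1280*t^3 + 3840*t^2 - 6144*t + 4096)

E[X^2] = D^2[M](0) = 5/4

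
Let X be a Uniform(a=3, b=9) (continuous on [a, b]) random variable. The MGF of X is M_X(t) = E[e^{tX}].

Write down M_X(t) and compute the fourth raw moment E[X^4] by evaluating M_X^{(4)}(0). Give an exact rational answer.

E[X^4] = D^4[M](0) = 9801/5

M_X(t) = (e^(9*t) - e^(3*t))/(6*t)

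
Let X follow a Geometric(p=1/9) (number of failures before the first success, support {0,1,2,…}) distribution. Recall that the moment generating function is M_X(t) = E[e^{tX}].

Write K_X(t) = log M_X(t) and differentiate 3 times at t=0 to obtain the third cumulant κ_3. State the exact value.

M_X(t) = 1/(9*(1 - 8*e^(t)/9))
K_X(t) = log M_X(t) = -log(1 - 8*e^(t)/9) - 2*log(3)
dK/dt = -8*e^(t)/(8*e^(t) - 9)
d^2K/dt^2 = 72*e^(t)/(64*e^(2*t) - 144*e^(t) + 81)
d^3K/dt^3 = (-576*e^(2*t) - 648*e^(t))/(512*e^(3*t) - 1728*e^(2*t) + 1944*e^(t) - 729)

κ_3 = d^3K/dt^3 |_{t=0} = 1224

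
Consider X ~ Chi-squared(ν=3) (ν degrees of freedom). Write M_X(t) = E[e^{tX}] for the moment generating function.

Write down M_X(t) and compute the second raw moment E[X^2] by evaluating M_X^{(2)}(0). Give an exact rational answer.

E[X^2] = M′′(0) = 15

M_X(t) = (1 - 2*t)^(-3/2)
M′(t) = 3/(4*t^2*√(1 - 2*t) - 4*t*√(1 - 2*t) + √(1 - 2*t))
M′′(t) = -15/(8*t^3*√(1 - 2*t) - 12*t^2*√(1 - 2*t) + 6*t*√(1 - 2*t) - √(1 - 2*t))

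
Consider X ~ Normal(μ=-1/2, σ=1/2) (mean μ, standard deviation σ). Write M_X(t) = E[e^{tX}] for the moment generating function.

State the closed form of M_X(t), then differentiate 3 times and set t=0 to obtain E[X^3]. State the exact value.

M_X(t) = e^(t^2/8 - t/2)
dM/dt = t*e^(-t/2)*e^(t^2/8)/4 - e^(-t/2)*e^(t^2/8)/2
d^2M/dt^2 = (t^2*e^(t^2/8) - 4*t*e^(t^2/8) + 8*e^(t^2/8))*e^(-t/2)/16
d^3M/dt^3 = (t^3*e^(t^2/8) - 6*t^2*e^(t^2/8) + 24*t*e^(t^2/8) - 32*e^(t^2/8))*e^(-t/2)/64

E[X^3] = d^3M/dt^3 |_{t=0} = -1/2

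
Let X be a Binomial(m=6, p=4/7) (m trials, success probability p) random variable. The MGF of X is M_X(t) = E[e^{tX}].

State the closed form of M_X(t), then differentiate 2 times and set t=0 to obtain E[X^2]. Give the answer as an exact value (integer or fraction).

E[X^2] = d^2M/dt^2 |_{t=0} = 648/49

M_X(t) = (4*e^(t)/7 + 3/7)^6
dM/dt = 24576*e^(6*t)/117649 + 92160*e^(5*t)/117649 + 138240*e^(4*t)/117649 + 103680*e^(3*t)/117649 + 38880*e^(2*t)/117649 + 5832*e^(t)/117649
d^2M/dt^2 = 147456*e^(6*t)/117649 + 460800*e^(5*t)/117649 + 552960*e^(4*t)/117649 + 311040*e^(3*t)/117649 + 77760*e^(2*t)/117649 + 5832*e^(t)/117649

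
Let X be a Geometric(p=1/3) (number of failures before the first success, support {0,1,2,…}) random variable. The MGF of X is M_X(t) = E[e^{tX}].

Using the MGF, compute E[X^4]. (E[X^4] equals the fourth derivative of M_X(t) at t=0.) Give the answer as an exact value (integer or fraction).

M_X(t) = 1/(3*(1 - 2*e^(t)/3))
dM/dt = 2*e^(t)/(4*e^(2*t) - 12*e^(t) + 9)
d^2M/dt^2 = (-4*e^(2*t) - 6*e^(t))/(8*e^(3*t) - 36*e^(2*t) + 54*e^(t) - 27)
d^3M/dt^3 = (8*e^(3*t) + 48*e^(2*t) + 18*e^(t))/(16*e^(4*t) - 96*e^(3*t) + 216*e^(2*t) - 216*e^(t) + 81)
d^4M/dt^4 = (-16*e^(4*t) - 264*e^(3*t) - 396*e^(2*t) - 54*e^(t))/(32*e^(5*t) - 240*e^(4*t) + 720*e^(3*t) - 1080*e^(2*t) + 810*e^(t) - 243)

E[X^4] = d^4M/dt^4 |_{t=0} = 730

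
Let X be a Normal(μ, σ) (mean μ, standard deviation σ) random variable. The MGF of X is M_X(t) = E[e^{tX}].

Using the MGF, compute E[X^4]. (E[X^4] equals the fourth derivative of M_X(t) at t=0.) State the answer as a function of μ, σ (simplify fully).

E[X^4] = M^(4)(0) = μ^4 + 6*μ^2*σ^2 + 3*σ^4

M_X(t) = e^(μ*t + σ^2*t^2/2)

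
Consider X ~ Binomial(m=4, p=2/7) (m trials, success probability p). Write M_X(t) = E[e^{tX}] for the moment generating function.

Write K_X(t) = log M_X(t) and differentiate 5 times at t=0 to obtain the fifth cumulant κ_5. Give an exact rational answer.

κ_5 = d^5K/dt^5 |_{t=0} = -8520/16807

M_X(t) = (2*e^(t)/7 + 5/7)^4
K_X(t) = log M_X(t) = 4*log(2*e^(t)/7 + 5/7)
dK/dt = 8*e^(t)/(2*e^(t) + 5)
d^2K/dt^2 = 40*e^(t)/(4*e^(2*t) + 20*e^(t) + 25)
d^3K/dt^3 = (-80*e^(2*t) + 200*e^(t))/(8*e^(3*t) + 60*e^(2*t) + 150*e^(t) + 125)
d^4K/dt^4 = (160*e^(3*t) - 1600*e^(2*t) + 1000*e^(t))/(16*e^(4*t) + 160*e^(3*t) + 600*e^(2*t) + 1000*e^(t) + 625)
d^5K/dt^5 = (-320*e^(4*t) + 8800*e^(3*t) - 22000*e^(2*t) + 5000*e^(t))/(32*e^(5*t) + 400*e^(4*t) + 2000*e^(3*t) + 5000*e^(2*t) + 6250*e^(t) + 3125)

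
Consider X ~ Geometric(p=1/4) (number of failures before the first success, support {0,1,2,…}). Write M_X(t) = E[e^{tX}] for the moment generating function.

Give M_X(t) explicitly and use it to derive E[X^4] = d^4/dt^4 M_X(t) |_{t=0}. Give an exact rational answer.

M_X(t) = 1/(4*(1 - 3*e^(t)/4))
M′(t) = 3*e^(t)/(9*e^(2*t) - 24*e^(t) + 16)
M′′(t) = (-9*e^(2*t) - 12*e^(t))/(27*e^(3*t) - 108*e^(2*t) + 144*e^(t) - 64)
M′′′(t) = (27*e^(3*t) + 144*e^(2*t) + 48*e^(t))/(81*e^(4*t) - 432*e^(3*t) + 864*e^(2*t) - 768*e^(t) + 256)
M′′′′(t) = (-81*e^(4*t) - 1188*e^(3*t) - 1584*e^(2*t) - 192*e^(t))/(243*e^(5*t) - 1620*e^(4*t) + 4320*e^(3*t) - 5760*e^(2*t) + 3840*e^(t) - 1024)

E[X^4] = M′′′′(0) = 3045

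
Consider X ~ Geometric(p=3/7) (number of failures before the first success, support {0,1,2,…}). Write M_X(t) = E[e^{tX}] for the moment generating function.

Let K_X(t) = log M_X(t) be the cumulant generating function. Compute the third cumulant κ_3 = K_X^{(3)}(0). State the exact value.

M_X(t) = 3/(7*(1 - 4*e^(t)/7))
K_X(t) = log M_X(t) = -log(1 - 4*e^(t)/7) - log(7) + log(3)
K^(3)(t) = (-112*e^(2*t) - 196*e^(t))/(64*e^(3*t) - 336*e^(2*t) + 588*e^(t) - 343)

κ_3 = K^(3)(0) = 308/27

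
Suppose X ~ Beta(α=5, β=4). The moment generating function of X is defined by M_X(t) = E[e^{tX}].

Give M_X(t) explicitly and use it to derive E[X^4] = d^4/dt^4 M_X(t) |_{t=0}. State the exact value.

M_X(t) = ₁F₁(5; 9; t)
D^4[M](t) = 14*₁F₁(9; 13; t)/99

E[X^4] = D^4[M](0) = 14/99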